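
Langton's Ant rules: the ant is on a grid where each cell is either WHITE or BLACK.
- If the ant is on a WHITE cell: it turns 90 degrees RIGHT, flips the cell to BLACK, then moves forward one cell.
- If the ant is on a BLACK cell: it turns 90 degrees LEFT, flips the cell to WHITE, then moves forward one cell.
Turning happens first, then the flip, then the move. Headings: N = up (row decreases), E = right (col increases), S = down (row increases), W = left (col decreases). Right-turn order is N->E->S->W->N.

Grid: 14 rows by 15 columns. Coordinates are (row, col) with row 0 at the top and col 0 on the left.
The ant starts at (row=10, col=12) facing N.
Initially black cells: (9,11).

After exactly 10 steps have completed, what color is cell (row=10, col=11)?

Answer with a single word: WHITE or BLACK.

Answer: BLACK

Derivation:
Step 1: on WHITE (10,12): turn R to E, flip to black, move to (10,13). |black|=2
Step 2: on WHITE (10,13): turn R to S, flip to black, move to (11,13). |black|=3
Step 3: on WHITE (11,13): turn R to W, flip to black, move to (11,12). |black|=4
Step 4: on WHITE (11,12): turn R to N, flip to black, move to (10,12). |black|=5
Step 5: on BLACK (10,12): turn L to W, flip to white, move to (10,11). |black|=4
Step 6: on WHITE (10,11): turn R to N, flip to black, move to (9,11). |black|=5
Step 7: on BLACK (9,11): turn L to W, flip to white, move to (9,10). |black|=4
Step 8: on WHITE (9,10): turn R to N, flip to black, move to (8,10). |black|=5
Step 9: on WHITE (8,10): turn R to E, flip to black, move to (8,11). |black|=6
Step 10: on WHITE (8,11): turn R to S, flip to black, move to (9,11). |black|=7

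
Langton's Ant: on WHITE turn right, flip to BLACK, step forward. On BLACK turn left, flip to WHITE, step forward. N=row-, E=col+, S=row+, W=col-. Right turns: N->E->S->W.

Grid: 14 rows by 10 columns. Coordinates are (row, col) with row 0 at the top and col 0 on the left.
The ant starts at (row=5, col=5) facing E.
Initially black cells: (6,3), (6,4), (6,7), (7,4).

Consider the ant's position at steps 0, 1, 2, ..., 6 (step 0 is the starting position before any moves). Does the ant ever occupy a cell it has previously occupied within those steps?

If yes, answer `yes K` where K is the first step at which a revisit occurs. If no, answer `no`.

Answer: no

Derivation:
Step 1: on WHITE (5,5): turn R to S, flip to black, move to (6,5). |black|=5 — new cell
Step 2: on WHITE (6,5): turn R to W, flip to black, move to (6,4). |black|=6 — new cell
Step 3: on BLACK (6,4): turn L to S, flip to white, move to (7,4). |black|=5 — new cell
Step 4: on BLACK (7,4): turn L to E, flip to white, move to (7,5). |black|=4 — new cell
Step 5: on WHITE (7,5): turn R to S, flip to black, move to (8,5). |black|=5 — new cell
Step 6: on WHITE (8,5): turn R to W, flip to black, move to (8,4). |black|=6 — new cell
No revisit within 6 steps.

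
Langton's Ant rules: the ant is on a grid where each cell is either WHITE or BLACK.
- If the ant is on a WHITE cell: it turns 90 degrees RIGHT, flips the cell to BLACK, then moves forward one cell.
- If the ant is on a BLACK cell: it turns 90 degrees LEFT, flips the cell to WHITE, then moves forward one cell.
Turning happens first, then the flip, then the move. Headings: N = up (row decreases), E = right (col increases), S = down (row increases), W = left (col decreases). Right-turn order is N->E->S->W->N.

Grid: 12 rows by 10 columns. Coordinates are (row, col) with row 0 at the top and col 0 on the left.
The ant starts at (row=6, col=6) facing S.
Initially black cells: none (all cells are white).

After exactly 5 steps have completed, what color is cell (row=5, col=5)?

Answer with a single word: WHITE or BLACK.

Answer: BLACK

Derivation:
Step 1: on WHITE (6,6): turn R to W, flip to black, move to (6,5). |black|=1
Step 2: on WHITE (6,5): turn R to N, flip to black, move to (5,5). |black|=2
Step 3: on WHITE (5,5): turn R to E, flip to black, move to (5,6). |black|=3
Step 4: on WHITE (5,6): turn R to S, flip to black, move to (6,6). |black|=4
Step 5: on BLACK (6,6): turn L to E, flip to white, move to (6,7). |black|=3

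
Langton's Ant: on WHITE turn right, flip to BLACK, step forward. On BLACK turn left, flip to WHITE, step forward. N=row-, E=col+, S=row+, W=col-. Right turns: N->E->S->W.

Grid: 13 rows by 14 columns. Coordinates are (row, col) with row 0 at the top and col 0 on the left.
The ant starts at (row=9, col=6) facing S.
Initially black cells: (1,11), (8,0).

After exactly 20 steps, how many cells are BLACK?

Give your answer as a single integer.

Answer: 8

Derivation:
Step 1: on WHITE (9,6): turn R to W, flip to black, move to (9,5). |black|=3
Step 2: on WHITE (9,5): turn R to N, flip to black, move to (8,5). |black|=4
Step 3: on WHITE (8,5): turn R to E, flip to black, move to (8,6). |black|=5
Step 4: on WHITE (8,6): turn R to S, flip to black, move to (9,6). |black|=6
Step 5: on BLACK (9,6): turn L to E, flip to white, move to (9,7). |black|=5
Step 6: on WHITE (9,7): turn R to S, flip to black, move to (10,7). |black|=6
Step 7: on WHITE (10,7): turn R to W, flip to black, move to (10,6). |black|=7
Step 8: on WHITE (10,6): turn R to N, flip to black, move to (9,6). |black|=8
Step 9: on WHITE (9,6): turn R to E, flip to black, move to (9,7). |black|=9
Step 10: on BLACK (9,7): turn L to N, flip to white, move to (8,7). |black|=8
Step 11: on WHITE (8,7): turn R to E, flip to black, move to (8,8). |black|=9
Step 12: on WHITE (8,8): turn R to S, flip to black, move to (9,8). |black|=10
Step 13: on WHITE (9,8): turn R to W, flip to black, move to (9,7). |black|=11
Step 14: on WHITE (9,7): turn R to N, flip to black, move to (8,7). |black|=12
Step 15: on BLACK (8,7): turn L to W, flip to white, move to (8,6). |black|=11
Step 16: on BLACK (8,6): turn L to S, flip to white, move to (9,6). |black|=10
Step 17: on BLACK (9,6): turn L to E, flip to white, move to (9,7). |black|=9
Step 18: on BLACK (9,7): turn L to N, flip to white, move to (8,7). |black|=8
Step 19: on WHITE (8,7): turn R to E, flip to black, move to (8,8). |black|=9
Step 20: on BLACK (8,8): turn L to N, flip to white, move to (7,8). |black|=8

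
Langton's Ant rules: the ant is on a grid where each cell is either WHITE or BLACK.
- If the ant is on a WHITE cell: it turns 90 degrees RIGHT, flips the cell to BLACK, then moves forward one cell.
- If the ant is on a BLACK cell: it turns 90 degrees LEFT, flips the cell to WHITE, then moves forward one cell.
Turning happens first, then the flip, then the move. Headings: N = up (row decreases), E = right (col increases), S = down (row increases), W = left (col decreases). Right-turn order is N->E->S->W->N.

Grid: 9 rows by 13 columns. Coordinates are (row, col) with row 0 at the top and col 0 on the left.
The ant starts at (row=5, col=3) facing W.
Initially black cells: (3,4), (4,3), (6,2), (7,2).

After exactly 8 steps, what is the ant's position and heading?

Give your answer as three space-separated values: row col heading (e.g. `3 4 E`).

Answer: 5 1 W

Derivation:
Step 1: on WHITE (5,3): turn R to N, flip to black, move to (4,3). |black|=5
Step 2: on BLACK (4,3): turn L to W, flip to white, move to (4,2). |black|=4
Step 3: on WHITE (4,2): turn R to N, flip to black, move to (3,2). |black|=5
Step 4: on WHITE (3,2): turn R to E, flip to black, move to (3,3). |black|=6
Step 5: on WHITE (3,3): turn R to S, flip to black, move to (4,3). |black|=7
Step 6: on WHITE (4,3): turn R to W, flip to black, move to (4,2). |black|=8
Step 7: on BLACK (4,2): turn L to S, flip to white, move to (5,2). |black|=7
Step 8: on WHITE (5,2): turn R to W, flip to black, move to (5,1). |black|=8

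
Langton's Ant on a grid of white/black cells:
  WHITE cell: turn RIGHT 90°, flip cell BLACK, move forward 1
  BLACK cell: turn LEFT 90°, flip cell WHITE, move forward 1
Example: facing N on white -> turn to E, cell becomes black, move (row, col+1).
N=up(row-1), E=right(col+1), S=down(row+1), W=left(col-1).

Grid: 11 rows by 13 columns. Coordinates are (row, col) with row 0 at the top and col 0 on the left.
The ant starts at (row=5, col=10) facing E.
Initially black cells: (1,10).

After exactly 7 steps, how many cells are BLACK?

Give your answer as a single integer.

Answer: 6

Derivation:
Step 1: on WHITE (5,10): turn R to S, flip to black, move to (6,10). |black|=2
Step 2: on WHITE (6,10): turn R to W, flip to black, move to (6,9). |black|=3
Step 3: on WHITE (6,9): turn R to N, flip to black, move to (5,9). |black|=4
Step 4: on WHITE (5,9): turn R to E, flip to black, move to (5,10). |black|=5
Step 5: on BLACK (5,10): turn L to N, flip to white, move to (4,10). |black|=4
Step 6: on WHITE (4,10): turn R to E, flip to black, move to (4,11). |black|=5
Step 7: on WHITE (4,11): turn R to S, flip to black, move to (5,11). |black|=6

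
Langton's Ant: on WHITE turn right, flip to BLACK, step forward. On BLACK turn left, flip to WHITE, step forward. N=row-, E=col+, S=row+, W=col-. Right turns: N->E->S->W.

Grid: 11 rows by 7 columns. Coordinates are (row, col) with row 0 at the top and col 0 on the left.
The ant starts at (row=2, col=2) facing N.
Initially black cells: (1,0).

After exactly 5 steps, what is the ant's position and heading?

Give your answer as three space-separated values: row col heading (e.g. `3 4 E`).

Step 1: on WHITE (2,2): turn R to E, flip to black, move to (2,3). |black|=2
Step 2: on WHITE (2,3): turn R to S, flip to black, move to (3,3). |black|=3
Step 3: on WHITE (3,3): turn R to W, flip to black, move to (3,2). |black|=4
Step 4: on WHITE (3,2): turn R to N, flip to black, move to (2,2). |black|=5
Step 5: on BLACK (2,2): turn L to W, flip to white, move to (2,1). |black|=4

Answer: 2 1 W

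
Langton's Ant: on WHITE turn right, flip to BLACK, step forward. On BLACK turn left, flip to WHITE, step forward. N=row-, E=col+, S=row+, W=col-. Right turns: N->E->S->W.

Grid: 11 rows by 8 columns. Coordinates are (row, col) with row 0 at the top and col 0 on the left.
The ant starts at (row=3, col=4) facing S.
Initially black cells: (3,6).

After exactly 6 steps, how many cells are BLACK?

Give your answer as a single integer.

Answer: 5

Derivation:
Step 1: on WHITE (3,4): turn R to W, flip to black, move to (3,3). |black|=2
Step 2: on WHITE (3,3): turn R to N, flip to black, move to (2,3). |black|=3
Step 3: on WHITE (2,3): turn R to E, flip to black, move to (2,4). |black|=4
Step 4: on WHITE (2,4): turn R to S, flip to black, move to (3,4). |black|=5
Step 5: on BLACK (3,4): turn L to E, flip to white, move to (3,5). |black|=4
Step 6: on WHITE (3,5): turn R to S, flip to black, move to (4,5). |black|=5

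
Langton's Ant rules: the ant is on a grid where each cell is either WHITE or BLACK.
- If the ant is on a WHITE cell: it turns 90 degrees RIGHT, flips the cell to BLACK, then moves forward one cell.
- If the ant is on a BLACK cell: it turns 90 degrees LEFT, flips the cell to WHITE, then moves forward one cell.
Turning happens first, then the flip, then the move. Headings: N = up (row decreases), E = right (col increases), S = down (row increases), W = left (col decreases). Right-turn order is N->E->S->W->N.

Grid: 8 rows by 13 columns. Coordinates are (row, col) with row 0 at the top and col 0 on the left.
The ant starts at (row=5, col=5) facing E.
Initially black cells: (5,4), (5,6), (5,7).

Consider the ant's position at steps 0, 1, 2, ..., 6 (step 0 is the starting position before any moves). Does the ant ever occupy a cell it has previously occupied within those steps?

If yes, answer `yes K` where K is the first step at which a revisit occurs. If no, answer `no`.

Step 1: on WHITE (5,5): turn R to S, flip to black, move to (6,5). |black|=4 — new cell
Step 2: on WHITE (6,5): turn R to W, flip to black, move to (6,4). |black|=5 — new cell
Step 3: on WHITE (6,4): turn R to N, flip to black, move to (5,4). |black|=6 — new cell
Step 4: on BLACK (5,4): turn L to W, flip to white, move to (5,3). |black|=5 — new cell
Step 5: on WHITE (5,3): turn R to N, flip to black, move to (4,3). |black|=6 — new cell
Step 6: on WHITE (4,3): turn R to E, flip to black, move to (4,4). |black|=7 — new cell
No revisit within 6 steps.

Answer: no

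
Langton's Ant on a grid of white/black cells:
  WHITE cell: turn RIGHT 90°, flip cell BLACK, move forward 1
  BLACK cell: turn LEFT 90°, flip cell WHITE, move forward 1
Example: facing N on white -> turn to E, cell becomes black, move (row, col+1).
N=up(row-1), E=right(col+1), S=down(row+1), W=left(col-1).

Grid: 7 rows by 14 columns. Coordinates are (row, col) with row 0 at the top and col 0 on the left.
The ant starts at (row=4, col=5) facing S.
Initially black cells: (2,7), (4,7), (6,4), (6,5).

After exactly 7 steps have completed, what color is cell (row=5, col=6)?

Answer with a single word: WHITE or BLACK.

Step 1: on WHITE (4,5): turn R to W, flip to black, move to (4,4). |black|=5
Step 2: on WHITE (4,4): turn R to N, flip to black, move to (3,4). |black|=6
Step 3: on WHITE (3,4): turn R to E, flip to black, move to (3,5). |black|=7
Step 4: on WHITE (3,5): turn R to S, flip to black, move to (4,5). |black|=8
Step 5: on BLACK (4,5): turn L to E, flip to white, move to (4,6). |black|=7
Step 6: on WHITE (4,6): turn R to S, flip to black, move to (5,6). |black|=8
Step 7: on WHITE (5,6): turn R to W, flip to black, move to (5,5). |black|=9

Answer: BLACK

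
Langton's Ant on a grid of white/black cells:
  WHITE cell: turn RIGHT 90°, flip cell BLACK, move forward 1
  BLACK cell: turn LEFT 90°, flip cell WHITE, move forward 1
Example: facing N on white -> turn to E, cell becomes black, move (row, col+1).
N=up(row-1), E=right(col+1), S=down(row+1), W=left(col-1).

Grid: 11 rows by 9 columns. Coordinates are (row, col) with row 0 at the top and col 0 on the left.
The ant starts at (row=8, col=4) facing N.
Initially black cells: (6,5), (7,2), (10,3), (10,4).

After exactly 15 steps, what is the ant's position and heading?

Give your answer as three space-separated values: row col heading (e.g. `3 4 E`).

Answer: 9 4 E

Derivation:
Step 1: on WHITE (8,4): turn R to E, flip to black, move to (8,5). |black|=5
Step 2: on WHITE (8,5): turn R to S, flip to black, move to (9,5). |black|=6
Step 3: on WHITE (9,5): turn R to W, flip to black, move to (9,4). |black|=7
Step 4: on WHITE (9,4): turn R to N, flip to black, move to (8,4). |black|=8
Step 5: on BLACK (8,4): turn L to W, flip to white, move to (8,3). |black|=7
Step 6: on WHITE (8,3): turn R to N, flip to black, move to (7,3). |black|=8
Step 7: on WHITE (7,3): turn R to E, flip to black, move to (7,4). |black|=9
Step 8: on WHITE (7,4): turn R to S, flip to black, move to (8,4). |black|=10
Step 9: on WHITE (8,4): turn R to W, flip to black, move to (8,3). |black|=11
Step 10: on BLACK (8,3): turn L to S, flip to white, move to (9,3). |black|=10
Step 11: on WHITE (9,3): turn R to W, flip to black, move to (9,2). |black|=11
Step 12: on WHITE (9,2): turn R to N, flip to black, move to (8,2). |black|=12
Step 13: on WHITE (8,2): turn R to E, flip to black, move to (8,3). |black|=13
Step 14: on WHITE (8,3): turn R to S, flip to black, move to (9,3). |black|=14
Step 15: on BLACK (9,3): turn L to E, flip to white, move to (9,4). |black|=13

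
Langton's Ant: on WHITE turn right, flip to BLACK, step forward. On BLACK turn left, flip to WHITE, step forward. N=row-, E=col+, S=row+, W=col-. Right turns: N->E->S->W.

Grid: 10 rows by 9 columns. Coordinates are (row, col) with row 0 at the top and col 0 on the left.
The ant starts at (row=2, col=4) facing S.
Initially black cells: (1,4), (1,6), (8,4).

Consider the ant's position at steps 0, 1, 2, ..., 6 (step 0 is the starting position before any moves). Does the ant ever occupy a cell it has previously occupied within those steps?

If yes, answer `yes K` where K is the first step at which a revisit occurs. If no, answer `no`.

Step 1: on WHITE (2,4): turn R to W, flip to black, move to (2,3). |black|=4 — new cell
Step 2: on WHITE (2,3): turn R to N, flip to black, move to (1,3). |black|=5 — new cell
Step 3: on WHITE (1,3): turn R to E, flip to black, move to (1,4). |black|=6 — new cell
Step 4: on BLACK (1,4): turn L to N, flip to white, move to (0,4). |black|=5 — new cell
Step 5: on WHITE (0,4): turn R to E, flip to black, move to (0,5). |black|=6 — new cell
Step 6: on WHITE (0,5): turn R to S, flip to black, move to (1,5). |black|=7 — new cell
No revisit within 6 steps.

Answer: no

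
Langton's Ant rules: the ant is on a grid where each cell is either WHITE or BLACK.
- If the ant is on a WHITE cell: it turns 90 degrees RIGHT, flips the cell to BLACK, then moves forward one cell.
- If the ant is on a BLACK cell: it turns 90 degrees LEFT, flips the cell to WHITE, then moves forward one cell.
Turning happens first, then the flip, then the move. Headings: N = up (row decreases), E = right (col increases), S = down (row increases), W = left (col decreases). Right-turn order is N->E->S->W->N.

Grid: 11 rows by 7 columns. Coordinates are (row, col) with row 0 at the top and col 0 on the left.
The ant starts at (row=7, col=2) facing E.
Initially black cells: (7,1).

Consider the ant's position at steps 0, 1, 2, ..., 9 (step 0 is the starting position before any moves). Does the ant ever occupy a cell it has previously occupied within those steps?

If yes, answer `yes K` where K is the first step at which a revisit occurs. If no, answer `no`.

Answer: yes 7

Derivation:
Step 1: on WHITE (7,2): turn R to S, flip to black, move to (8,2). |black|=2 — new cell
Step 2: on WHITE (8,2): turn R to W, flip to black, move to (8,1). |black|=3 — new cell
Step 3: on WHITE (8,1): turn R to N, flip to black, move to (7,1). |black|=4 — new cell
Step 4: on BLACK (7,1): turn L to W, flip to white, move to (7,0). |black|=3 — new cell
Step 5: on WHITE (7,0): turn R to N, flip to black, move to (6,0). |black|=4 — new cell
Step 6: on WHITE (6,0): turn R to E, flip to black, move to (6,1). |black|=5 — new cell
Step 7: on WHITE (6,1): turn R to S, flip to black, move to (7,1). |black|=6 — REVISIT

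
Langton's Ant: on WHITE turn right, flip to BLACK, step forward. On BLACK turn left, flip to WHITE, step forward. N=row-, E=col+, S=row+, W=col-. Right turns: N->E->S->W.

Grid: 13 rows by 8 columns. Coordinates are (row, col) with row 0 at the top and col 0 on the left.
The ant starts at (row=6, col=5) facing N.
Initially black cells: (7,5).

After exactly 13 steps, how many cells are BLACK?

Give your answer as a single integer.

Step 1: on WHITE (6,5): turn R to E, flip to black, move to (6,6). |black|=2
Step 2: on WHITE (6,6): turn R to S, flip to black, move to (7,6). |black|=3
Step 3: on WHITE (7,6): turn R to W, flip to black, move to (7,5). |black|=4
Step 4: on BLACK (7,5): turn L to S, flip to white, move to (8,5). |black|=3
Step 5: on WHITE (8,5): turn R to W, flip to black, move to (8,4). |black|=4
Step 6: on WHITE (8,4): turn R to N, flip to black, move to (7,4). |black|=5
Step 7: on WHITE (7,4): turn R to E, flip to black, move to (7,5). |black|=6
Step 8: on WHITE (7,5): turn R to S, flip to black, move to (8,5). |black|=7
Step 9: on BLACK (8,5): turn L to E, flip to white, move to (8,6). |black|=6
Step 10: on WHITE (8,6): turn R to S, flip to black, move to (9,6). |black|=7
Step 11: on WHITE (9,6): turn R to W, flip to black, move to (9,5). |black|=8
Step 12: on WHITE (9,5): turn R to N, flip to black, move to (8,5). |black|=9
Step 13: on WHITE (8,5): turn R to E, flip to black, move to (8,6). |black|=10

Answer: 10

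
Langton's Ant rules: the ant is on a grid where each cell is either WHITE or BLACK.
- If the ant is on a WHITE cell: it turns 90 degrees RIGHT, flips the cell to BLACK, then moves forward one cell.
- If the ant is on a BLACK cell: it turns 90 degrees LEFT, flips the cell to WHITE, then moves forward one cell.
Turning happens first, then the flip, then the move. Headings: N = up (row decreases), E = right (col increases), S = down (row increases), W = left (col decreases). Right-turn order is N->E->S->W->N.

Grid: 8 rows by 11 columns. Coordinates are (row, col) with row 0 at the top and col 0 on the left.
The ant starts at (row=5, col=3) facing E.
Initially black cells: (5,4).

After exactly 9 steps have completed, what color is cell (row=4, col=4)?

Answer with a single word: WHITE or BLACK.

Step 1: on WHITE (5,3): turn R to S, flip to black, move to (6,3). |black|=2
Step 2: on WHITE (6,3): turn R to W, flip to black, move to (6,2). |black|=3
Step 3: on WHITE (6,2): turn R to N, flip to black, move to (5,2). |black|=4
Step 4: on WHITE (5,2): turn R to E, flip to black, move to (5,3). |black|=5
Step 5: on BLACK (5,3): turn L to N, flip to white, move to (4,3). |black|=4
Step 6: on WHITE (4,3): turn R to E, flip to black, move to (4,4). |black|=5
Step 7: on WHITE (4,4): turn R to S, flip to black, move to (5,4). |black|=6
Step 8: on BLACK (5,4): turn L to E, flip to white, move to (5,5). |black|=5
Step 9: on WHITE (5,5): turn R to S, flip to black, move to (6,5). |black|=6

Answer: BLACK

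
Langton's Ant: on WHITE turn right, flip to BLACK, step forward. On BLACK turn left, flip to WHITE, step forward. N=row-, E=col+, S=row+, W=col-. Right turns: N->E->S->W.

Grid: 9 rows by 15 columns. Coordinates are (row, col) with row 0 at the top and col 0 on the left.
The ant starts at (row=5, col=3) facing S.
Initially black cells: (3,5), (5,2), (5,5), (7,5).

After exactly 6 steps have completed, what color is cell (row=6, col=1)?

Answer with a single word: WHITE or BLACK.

Answer: BLACK

Derivation:
Step 1: on WHITE (5,3): turn R to W, flip to black, move to (5,2). |black|=5
Step 2: on BLACK (5,2): turn L to S, flip to white, move to (6,2). |black|=4
Step 3: on WHITE (6,2): turn R to W, flip to black, move to (6,1). |black|=5
Step 4: on WHITE (6,1): turn R to N, flip to black, move to (5,1). |black|=6
Step 5: on WHITE (5,1): turn R to E, flip to black, move to (5,2). |black|=7
Step 6: on WHITE (5,2): turn R to S, flip to black, move to (6,2). |black|=8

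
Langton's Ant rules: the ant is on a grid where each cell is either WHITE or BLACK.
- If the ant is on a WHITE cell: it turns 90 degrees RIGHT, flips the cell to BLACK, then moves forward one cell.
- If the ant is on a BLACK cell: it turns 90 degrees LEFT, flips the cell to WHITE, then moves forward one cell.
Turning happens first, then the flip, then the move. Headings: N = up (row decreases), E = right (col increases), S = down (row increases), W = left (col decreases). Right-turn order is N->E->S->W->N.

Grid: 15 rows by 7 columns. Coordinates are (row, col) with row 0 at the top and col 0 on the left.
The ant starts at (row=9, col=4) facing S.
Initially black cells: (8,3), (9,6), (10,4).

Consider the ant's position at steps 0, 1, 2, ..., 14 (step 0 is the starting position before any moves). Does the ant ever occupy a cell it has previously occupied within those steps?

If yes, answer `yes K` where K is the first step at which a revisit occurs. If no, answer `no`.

Step 1: on WHITE (9,4): turn R to W, flip to black, move to (9,3). |black|=4 — new cell
Step 2: on WHITE (9,3): turn R to N, flip to black, move to (8,3). |black|=5 — new cell
Step 3: on BLACK (8,3): turn L to W, flip to white, move to (8,2). |black|=4 — new cell
Step 4: on WHITE (8,2): turn R to N, flip to black, move to (7,2). |black|=5 — new cell
Step 5: on WHITE (7,2): turn R to E, flip to black, move to (7,3). |black|=6 — new cell
Step 6: on WHITE (7,3): turn R to S, flip to black, move to (8,3). |black|=7 — REVISIT

Answer: yes 6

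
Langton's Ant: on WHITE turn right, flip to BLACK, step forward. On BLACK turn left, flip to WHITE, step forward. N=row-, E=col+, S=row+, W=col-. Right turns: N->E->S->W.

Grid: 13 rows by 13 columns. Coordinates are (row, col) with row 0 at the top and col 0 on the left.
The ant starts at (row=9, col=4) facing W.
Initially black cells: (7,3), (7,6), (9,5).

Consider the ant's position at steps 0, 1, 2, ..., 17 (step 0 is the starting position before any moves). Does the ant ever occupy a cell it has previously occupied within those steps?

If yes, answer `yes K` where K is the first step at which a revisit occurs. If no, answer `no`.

Step 1: on WHITE (9,4): turn R to N, flip to black, move to (8,4). |black|=4 — new cell
Step 2: on WHITE (8,4): turn R to E, flip to black, move to (8,5). |black|=5 — new cell
Step 3: on WHITE (8,5): turn R to S, flip to black, move to (9,5). |black|=6 — new cell
Step 4: on BLACK (9,5): turn L to E, flip to white, move to (9,6). |black|=5 — new cell
Step 5: on WHITE (9,6): turn R to S, flip to black, move to (10,6). |black|=6 — new cell
Step 6: on WHITE (10,6): turn R to W, flip to black, move to (10,5). |black|=7 — new cell
Step 7: on WHITE (10,5): turn R to N, flip to black, move to (9,5). |black|=8 — REVISIT

Answer: yes 7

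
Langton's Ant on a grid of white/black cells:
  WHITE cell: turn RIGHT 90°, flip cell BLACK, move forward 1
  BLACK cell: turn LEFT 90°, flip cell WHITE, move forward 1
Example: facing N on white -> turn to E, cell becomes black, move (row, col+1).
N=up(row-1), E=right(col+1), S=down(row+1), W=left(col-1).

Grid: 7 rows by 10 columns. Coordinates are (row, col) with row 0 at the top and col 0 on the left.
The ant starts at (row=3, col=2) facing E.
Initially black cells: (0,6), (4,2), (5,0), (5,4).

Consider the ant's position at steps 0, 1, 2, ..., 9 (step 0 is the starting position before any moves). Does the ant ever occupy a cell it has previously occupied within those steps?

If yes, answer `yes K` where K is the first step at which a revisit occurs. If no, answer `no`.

Answer: yes 5

Derivation:
Step 1: on WHITE (3,2): turn R to S, flip to black, move to (4,2). |black|=5 — new cell
Step 2: on BLACK (4,2): turn L to E, flip to white, move to (4,3). |black|=4 — new cell
Step 3: on WHITE (4,3): turn R to S, flip to black, move to (5,3). |black|=5 — new cell
Step 4: on WHITE (5,3): turn R to W, flip to black, move to (5,2). |black|=6 — new cell
Step 5: on WHITE (5,2): turn R to N, flip to black, move to (4,2). |black|=7 — REVISIT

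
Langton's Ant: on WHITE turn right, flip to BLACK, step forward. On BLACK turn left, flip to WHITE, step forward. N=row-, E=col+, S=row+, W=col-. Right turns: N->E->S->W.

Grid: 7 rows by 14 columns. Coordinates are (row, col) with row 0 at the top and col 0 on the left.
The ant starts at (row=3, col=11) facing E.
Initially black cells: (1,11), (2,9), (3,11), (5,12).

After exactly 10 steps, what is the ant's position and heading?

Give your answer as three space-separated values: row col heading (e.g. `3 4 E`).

Answer: 0 12 E

Derivation:
Step 1: on BLACK (3,11): turn L to N, flip to white, move to (2,11). |black|=3
Step 2: on WHITE (2,11): turn R to E, flip to black, move to (2,12). |black|=4
Step 3: on WHITE (2,12): turn R to S, flip to black, move to (3,12). |black|=5
Step 4: on WHITE (3,12): turn R to W, flip to black, move to (3,11). |black|=6
Step 5: on WHITE (3,11): turn R to N, flip to black, move to (2,11). |black|=7
Step 6: on BLACK (2,11): turn L to W, flip to white, move to (2,10). |black|=6
Step 7: on WHITE (2,10): turn R to N, flip to black, move to (1,10). |black|=7
Step 8: on WHITE (1,10): turn R to E, flip to black, move to (1,11). |black|=8
Step 9: on BLACK (1,11): turn L to N, flip to white, move to (0,11). |black|=7
Step 10: on WHITE (0,11): turn R to E, flip to black, move to (0,12). |black|=8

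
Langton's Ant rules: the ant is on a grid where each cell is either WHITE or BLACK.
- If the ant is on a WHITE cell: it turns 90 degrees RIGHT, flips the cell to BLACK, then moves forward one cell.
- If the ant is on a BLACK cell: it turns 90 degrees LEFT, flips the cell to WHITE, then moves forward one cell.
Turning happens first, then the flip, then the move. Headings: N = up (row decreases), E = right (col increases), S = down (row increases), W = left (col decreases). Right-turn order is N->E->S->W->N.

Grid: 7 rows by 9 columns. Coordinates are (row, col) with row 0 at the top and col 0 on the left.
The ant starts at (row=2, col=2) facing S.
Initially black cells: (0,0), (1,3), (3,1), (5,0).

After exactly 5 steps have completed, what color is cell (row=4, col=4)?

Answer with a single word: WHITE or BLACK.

Answer: WHITE

Derivation:
Step 1: on WHITE (2,2): turn R to W, flip to black, move to (2,1). |black|=5
Step 2: on WHITE (2,1): turn R to N, flip to black, move to (1,1). |black|=6
Step 3: on WHITE (1,1): turn R to E, flip to black, move to (1,2). |black|=7
Step 4: on WHITE (1,2): turn R to S, flip to black, move to (2,2). |black|=8
Step 5: on BLACK (2,2): turn L to E, flip to white, move to (2,3). |black|=7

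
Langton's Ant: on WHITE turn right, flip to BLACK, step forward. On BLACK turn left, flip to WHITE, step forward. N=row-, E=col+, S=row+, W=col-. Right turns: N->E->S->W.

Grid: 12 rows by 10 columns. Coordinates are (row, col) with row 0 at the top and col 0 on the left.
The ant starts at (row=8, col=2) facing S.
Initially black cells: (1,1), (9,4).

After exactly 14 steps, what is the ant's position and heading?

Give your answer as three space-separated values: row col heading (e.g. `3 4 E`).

Answer: 7 3 N

Derivation:
Step 1: on WHITE (8,2): turn R to W, flip to black, move to (8,1). |black|=3
Step 2: on WHITE (8,1): turn R to N, flip to black, move to (7,1). |black|=4
Step 3: on WHITE (7,1): turn R to E, flip to black, move to (7,2). |black|=5
Step 4: on WHITE (7,2): turn R to S, flip to black, move to (8,2). |black|=6
Step 5: on BLACK (8,2): turn L to E, flip to white, move to (8,3). |black|=5
Step 6: on WHITE (8,3): turn R to S, flip to black, move to (9,3). |black|=6
Step 7: on WHITE (9,3): turn R to W, flip to black, move to (9,2). |black|=7
Step 8: on WHITE (9,2): turn R to N, flip to black, move to (8,2). |black|=8
Step 9: on WHITE (8,2): turn R to E, flip to black, move to (8,3). |black|=9
Step 10: on BLACK (8,3): turn L to N, flip to white, move to (7,3). |black|=8
Step 11: on WHITE (7,3): turn R to E, flip to black, move to (7,4). |black|=9
Step 12: on WHITE (7,4): turn R to S, flip to black, move to (8,4). |black|=10
Step 13: on WHITE (8,4): turn R to W, flip to black, move to (8,3). |black|=11
Step 14: on WHITE (8,3): turn R to N, flip to black, move to (7,3). |black|=12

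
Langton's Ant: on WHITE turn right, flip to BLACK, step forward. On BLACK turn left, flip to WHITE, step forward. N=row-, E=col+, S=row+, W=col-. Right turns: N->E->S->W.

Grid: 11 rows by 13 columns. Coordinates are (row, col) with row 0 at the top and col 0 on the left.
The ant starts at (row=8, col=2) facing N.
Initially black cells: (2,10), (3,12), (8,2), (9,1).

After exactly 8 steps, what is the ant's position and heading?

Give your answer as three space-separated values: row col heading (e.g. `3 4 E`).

Step 1: on BLACK (8,2): turn L to W, flip to white, move to (8,1). |black|=3
Step 2: on WHITE (8,1): turn R to N, flip to black, move to (7,1). |black|=4
Step 3: on WHITE (7,1): turn R to E, flip to black, move to (7,2). |black|=5
Step 4: on WHITE (7,2): turn R to S, flip to black, move to (8,2). |black|=6
Step 5: on WHITE (8,2): turn R to W, flip to black, move to (8,1). |black|=7
Step 6: on BLACK (8,1): turn L to S, flip to white, move to (9,1). |black|=6
Step 7: on BLACK (9,1): turn L to E, flip to white, move to (9,2). |black|=5
Step 8: on WHITE (9,2): turn R to S, flip to black, move to (10,2). |black|=6

Answer: 10 2 S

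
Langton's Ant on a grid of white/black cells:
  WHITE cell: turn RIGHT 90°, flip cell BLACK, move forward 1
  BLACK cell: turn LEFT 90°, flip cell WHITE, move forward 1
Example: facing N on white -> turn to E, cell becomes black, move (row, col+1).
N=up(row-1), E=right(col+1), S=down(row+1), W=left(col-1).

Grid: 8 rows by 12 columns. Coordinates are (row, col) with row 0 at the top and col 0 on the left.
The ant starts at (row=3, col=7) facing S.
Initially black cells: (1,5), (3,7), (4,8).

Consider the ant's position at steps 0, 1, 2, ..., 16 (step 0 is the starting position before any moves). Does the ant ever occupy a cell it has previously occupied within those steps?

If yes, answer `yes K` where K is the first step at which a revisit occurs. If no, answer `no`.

Step 1: on BLACK (3,7): turn L to E, flip to white, move to (3,8). |black|=2 — new cell
Step 2: on WHITE (3,8): turn R to S, flip to black, move to (4,8). |black|=3 — new cell
Step 3: on BLACK (4,8): turn L to E, flip to white, move to (4,9). |black|=2 — new cell
Step 4: on WHITE (4,9): turn R to S, flip to black, move to (5,9). |black|=3 — new cell
Step 5: on WHITE (5,9): turn R to W, flip to black, move to (5,8). |black|=4 — new cell
Step 6: on WHITE (5,8): turn R to N, flip to black, move to (4,8). |black|=5 — REVISIT

Answer: yes 6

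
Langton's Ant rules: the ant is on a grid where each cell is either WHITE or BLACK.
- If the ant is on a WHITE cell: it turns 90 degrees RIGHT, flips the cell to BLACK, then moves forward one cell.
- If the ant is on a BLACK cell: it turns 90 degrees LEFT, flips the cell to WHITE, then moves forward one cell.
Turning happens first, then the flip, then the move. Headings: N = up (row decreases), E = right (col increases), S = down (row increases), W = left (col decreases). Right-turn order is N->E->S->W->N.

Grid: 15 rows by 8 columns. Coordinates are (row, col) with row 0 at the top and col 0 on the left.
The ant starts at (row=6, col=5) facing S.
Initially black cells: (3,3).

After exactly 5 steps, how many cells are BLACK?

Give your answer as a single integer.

Step 1: on WHITE (6,5): turn R to W, flip to black, move to (6,4). |black|=2
Step 2: on WHITE (6,4): turn R to N, flip to black, move to (5,4). |black|=3
Step 3: on WHITE (5,4): turn R to E, flip to black, move to (5,5). |black|=4
Step 4: on WHITE (5,5): turn R to S, flip to black, move to (6,5). |black|=5
Step 5: on BLACK (6,5): turn L to E, flip to white, move to (6,6). |black|=4

Answer: 4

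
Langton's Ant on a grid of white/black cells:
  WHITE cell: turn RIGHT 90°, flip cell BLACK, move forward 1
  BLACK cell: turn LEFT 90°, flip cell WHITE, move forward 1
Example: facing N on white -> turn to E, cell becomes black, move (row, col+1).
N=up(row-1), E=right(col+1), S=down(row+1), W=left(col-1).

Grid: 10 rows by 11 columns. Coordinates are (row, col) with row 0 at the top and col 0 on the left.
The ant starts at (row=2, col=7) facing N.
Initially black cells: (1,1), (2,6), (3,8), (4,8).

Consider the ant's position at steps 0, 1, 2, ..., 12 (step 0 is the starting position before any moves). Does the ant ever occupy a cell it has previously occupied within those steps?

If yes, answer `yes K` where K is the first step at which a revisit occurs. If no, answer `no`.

Answer: yes 9

Derivation:
Step 1: on WHITE (2,7): turn R to E, flip to black, move to (2,8). |black|=5 — new cell
Step 2: on WHITE (2,8): turn R to S, flip to black, move to (3,8). |black|=6 — new cell
Step 3: on BLACK (3,8): turn L to E, flip to white, move to (3,9). |black|=5 — new cell
Step 4: on WHITE (3,9): turn R to S, flip to black, move to (4,9). |black|=6 — new cell
Step 5: on WHITE (4,9): turn R to W, flip to black, move to (4,8). |black|=7 — new cell
Step 6: on BLACK (4,8): turn L to S, flip to white, move to (5,8). |black|=6 — new cell
Step 7: on WHITE (5,8): turn R to W, flip to black, move to (5,7). |black|=7 — new cell
Step 8: on WHITE (5,7): turn R to N, flip to black, move to (4,7). |black|=8 — new cell
Step 9: on WHITE (4,7): turn R to E, flip to black, move to (4,8). |black|=9 — REVISIT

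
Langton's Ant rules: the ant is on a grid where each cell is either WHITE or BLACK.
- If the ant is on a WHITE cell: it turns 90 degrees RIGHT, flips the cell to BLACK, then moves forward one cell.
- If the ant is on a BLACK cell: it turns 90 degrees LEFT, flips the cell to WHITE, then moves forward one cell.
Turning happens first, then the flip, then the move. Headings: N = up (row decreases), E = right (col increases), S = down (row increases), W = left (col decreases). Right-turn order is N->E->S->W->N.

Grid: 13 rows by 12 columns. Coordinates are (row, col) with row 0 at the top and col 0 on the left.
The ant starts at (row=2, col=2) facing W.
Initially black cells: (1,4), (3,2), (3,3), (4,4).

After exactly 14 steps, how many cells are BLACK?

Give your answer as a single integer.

Step 1: on WHITE (2,2): turn R to N, flip to black, move to (1,2). |black|=5
Step 2: on WHITE (1,2): turn R to E, flip to black, move to (1,3). |black|=6
Step 3: on WHITE (1,3): turn R to S, flip to black, move to (2,3). |black|=7
Step 4: on WHITE (2,3): turn R to W, flip to black, move to (2,2). |black|=8
Step 5: on BLACK (2,2): turn L to S, flip to white, move to (3,2). |black|=7
Step 6: on BLACK (3,2): turn L to E, flip to white, move to (3,3). |black|=6
Step 7: on BLACK (3,3): turn L to N, flip to white, move to (2,3). |black|=5
Step 8: on BLACK (2,3): turn L to W, flip to white, move to (2,2). |black|=4
Step 9: on WHITE (2,2): turn R to N, flip to black, move to (1,2). |black|=5
Step 10: on BLACK (1,2): turn L to W, flip to white, move to (1,1). |black|=4
Step 11: on WHITE (1,1): turn R to N, flip to black, move to (0,1). |black|=5
Step 12: on WHITE (0,1): turn R to E, flip to black, move to (0,2). |black|=6
Step 13: on WHITE (0,2): turn R to S, flip to black, move to (1,2). |black|=7
Step 14: on WHITE (1,2): turn R to W, flip to black, move to (1,1). |black|=8

Answer: 8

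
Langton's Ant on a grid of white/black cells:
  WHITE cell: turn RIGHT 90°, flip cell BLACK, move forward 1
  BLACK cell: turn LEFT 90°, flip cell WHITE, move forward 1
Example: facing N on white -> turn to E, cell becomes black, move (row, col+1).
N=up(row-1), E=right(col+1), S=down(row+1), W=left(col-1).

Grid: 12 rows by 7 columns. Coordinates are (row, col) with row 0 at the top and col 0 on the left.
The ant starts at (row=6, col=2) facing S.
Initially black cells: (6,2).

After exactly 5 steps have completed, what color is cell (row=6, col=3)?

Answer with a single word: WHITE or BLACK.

Answer: BLACK

Derivation:
Step 1: on BLACK (6,2): turn L to E, flip to white, move to (6,3). |black|=0
Step 2: on WHITE (6,3): turn R to S, flip to black, move to (7,3). |black|=1
Step 3: on WHITE (7,3): turn R to W, flip to black, move to (7,2). |black|=2
Step 4: on WHITE (7,2): turn R to N, flip to black, move to (6,2). |black|=3
Step 5: on WHITE (6,2): turn R to E, flip to black, move to (6,3). |black|=4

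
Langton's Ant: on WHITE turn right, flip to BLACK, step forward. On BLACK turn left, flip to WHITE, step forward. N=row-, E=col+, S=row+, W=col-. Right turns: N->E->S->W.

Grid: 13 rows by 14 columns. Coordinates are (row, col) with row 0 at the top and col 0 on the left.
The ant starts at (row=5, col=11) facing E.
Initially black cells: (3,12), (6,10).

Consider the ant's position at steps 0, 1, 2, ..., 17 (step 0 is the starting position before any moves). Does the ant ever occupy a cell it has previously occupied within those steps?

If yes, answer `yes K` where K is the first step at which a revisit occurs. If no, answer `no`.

Answer: yes 6

Derivation:
Step 1: on WHITE (5,11): turn R to S, flip to black, move to (6,11). |black|=3 — new cell
Step 2: on WHITE (6,11): turn R to W, flip to black, move to (6,10). |black|=4 — new cell
Step 3: on BLACK (6,10): turn L to S, flip to white, move to (7,10). |black|=3 — new cell
Step 4: on WHITE (7,10): turn R to W, flip to black, move to (7,9). |black|=4 — new cell
Step 5: on WHITE (7,9): turn R to N, flip to black, move to (6,9). |black|=5 — new cell
Step 6: on WHITE (6,9): turn R to E, flip to black, move to (6,10). |black|=6 — REVISIT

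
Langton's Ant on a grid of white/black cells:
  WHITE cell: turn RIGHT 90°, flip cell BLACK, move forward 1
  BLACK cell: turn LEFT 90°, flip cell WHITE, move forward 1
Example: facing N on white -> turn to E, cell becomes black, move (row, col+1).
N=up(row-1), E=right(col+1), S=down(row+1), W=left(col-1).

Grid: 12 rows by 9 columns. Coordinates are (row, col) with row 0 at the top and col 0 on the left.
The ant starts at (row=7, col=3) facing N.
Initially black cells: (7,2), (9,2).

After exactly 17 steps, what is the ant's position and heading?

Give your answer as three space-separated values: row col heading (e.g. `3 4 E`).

Answer: 7 4 W

Derivation:
Step 1: on WHITE (7,3): turn R to E, flip to black, move to (7,4). |black|=3
Step 2: on WHITE (7,4): turn R to S, flip to black, move to (8,4). |black|=4
Step 3: on WHITE (8,4): turn R to W, flip to black, move to (8,3). |black|=5
Step 4: on WHITE (8,3): turn R to N, flip to black, move to (7,3). |black|=6
Step 5: on BLACK (7,3): turn L to W, flip to white, move to (7,2). |black|=5
Step 6: on BLACK (7,2): turn L to S, flip to white, move to (8,2). |black|=4
Step 7: on WHITE (8,2): turn R to W, flip to black, move to (8,1). |black|=5
Step 8: on WHITE (8,1): turn R to N, flip to black, move to (7,1). |black|=6
Step 9: on WHITE (7,1): turn R to E, flip to black, move to (7,2). |black|=7
Step 10: on WHITE (7,2): turn R to S, flip to black, move to (8,2). |black|=8
Step 11: on BLACK (8,2): turn L to E, flip to white, move to (8,3). |black|=7
Step 12: on BLACK (8,3): turn L to N, flip to white, move to (7,3). |black|=6
Step 13: on WHITE (7,3): turn R to E, flip to black, move to (7,4). |black|=7
Step 14: on BLACK (7,4): turn L to N, flip to white, move to (6,4). |black|=6
Step 15: on WHITE (6,4): turn R to E, flip to black, move to (6,5). |black|=7
Step 16: on WHITE (6,5): turn R to S, flip to black, move to (7,5). |black|=8
Step 17: on WHITE (7,5): turn R to W, flip to black, move to (7,4). |black|=9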